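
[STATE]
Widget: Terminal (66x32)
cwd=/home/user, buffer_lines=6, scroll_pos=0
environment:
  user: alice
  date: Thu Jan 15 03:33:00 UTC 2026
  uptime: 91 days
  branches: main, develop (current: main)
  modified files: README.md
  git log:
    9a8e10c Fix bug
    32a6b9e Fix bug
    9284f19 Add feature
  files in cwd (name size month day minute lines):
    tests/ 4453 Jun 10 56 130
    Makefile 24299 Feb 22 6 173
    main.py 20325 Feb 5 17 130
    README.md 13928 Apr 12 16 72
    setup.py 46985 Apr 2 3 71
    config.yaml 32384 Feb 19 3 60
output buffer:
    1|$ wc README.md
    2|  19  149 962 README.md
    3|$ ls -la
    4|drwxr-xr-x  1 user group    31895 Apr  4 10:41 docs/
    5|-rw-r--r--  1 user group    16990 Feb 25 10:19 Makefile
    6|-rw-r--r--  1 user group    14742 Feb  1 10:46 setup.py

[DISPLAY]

$ wc README.md                                                    
  19  149 962 README.md                                           
$ ls -la                                                          
drwxr-xr-x  1 user group    31895 Apr  4 10:41 docs/              
-rw-r--r--  1 user group    16990 Feb 25 10:19 Makefile           
-rw-r--r--  1 user group    14742 Feb  1 10:46 setup.py           
$ █                                                               
                                                                  
                                                                  
                                                                  
                                                                  
                                                                  
                                                                  
                                                                  
                                                                  
                                                                  
                                                                  
                                                                  
                                                                  
                                                                  
                                                                  
                                                                  
                                                                  
                                                                  
                                                                  
                                                                  
                                                                  
                                                                  
                                                                  
                                                                  
                                                                  
                                                                  


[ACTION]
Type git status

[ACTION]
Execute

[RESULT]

$ wc README.md                                                    
  19  149 962 README.md                                           
$ ls -la                                                          
drwxr-xr-x  1 user group    31895 Apr  4 10:41 docs/              
-rw-r--r--  1 user group    16990 Feb 25 10:19 Makefile           
-rw-r--r--  1 user group    14742 Feb  1 10:46 setup.py           
$ git status                                                      
On branch main                                                    
Changes not staged for commit:                                    
                                                                  
        modified:   README.md                                     
$ █                                                               
                                                                  
                                                                  
                                                                  
                                                                  
                                                                  
                                                                  
                                                                  
                                                                  
                                                                  
                                                                  
                                                                  
                                                                  
                                                                  
                                                                  
                                                                  
                                                                  
                                                                  
                                                                  
                                                                  
                                                                  


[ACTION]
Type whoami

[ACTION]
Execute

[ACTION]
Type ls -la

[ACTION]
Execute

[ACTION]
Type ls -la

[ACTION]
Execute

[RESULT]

$ wc README.md                                                    
  19  149 962 README.md                                           
$ ls -la                                                          
drwxr-xr-x  1 user group    31895 Apr  4 10:41 docs/              
-rw-r--r--  1 user group    16990 Feb 25 10:19 Makefile           
-rw-r--r--  1 user group    14742 Feb  1 10:46 setup.py           
$ git status                                                      
On branch main                                                    
Changes not staged for commit:                                    
                                                                  
        modified:   README.md                                     
$ whoami                                                          
alice                                                             
$ ls -la                                                          
drwxr-xr-x  1 alice group     4453 Jun 10 10:56 tests/            
-rw-r--r--  1 alice group    24299 Feb 22 10:06 Makefile          
-rw-r--r--  1 alice group    20325 Feb  5 10:17 main.py           
-rw-r--r--  1 alice group    13928 Apr 12 10:16 README.md         
-rw-r--r--  1 alice group    46985 Apr  2 10:03 setup.py          
-rw-r--r--  1 alice group    32384 Feb 19 10:03 config.yaml       
$ ls -la                                                          
drwxr-xr-x  1 alice group     4453 Jun 10 10:56 tests/            
-rw-r--r--  1 alice group    24299 Feb 22 10:06 Makefile          
-rw-r--r--  1 alice group    20325 Feb  5 10:17 main.py           
-rw-r--r--  1 alice group    13928 Apr 12 10:16 README.md         
-rw-r--r--  1 alice group    46985 Apr  2 10:03 setup.py          
-rw-r--r--  1 alice group    32384 Feb 19 10:03 config.yaml       
$ █                                                               
                                                                  
                                                                  
                                                                  
                                                                  


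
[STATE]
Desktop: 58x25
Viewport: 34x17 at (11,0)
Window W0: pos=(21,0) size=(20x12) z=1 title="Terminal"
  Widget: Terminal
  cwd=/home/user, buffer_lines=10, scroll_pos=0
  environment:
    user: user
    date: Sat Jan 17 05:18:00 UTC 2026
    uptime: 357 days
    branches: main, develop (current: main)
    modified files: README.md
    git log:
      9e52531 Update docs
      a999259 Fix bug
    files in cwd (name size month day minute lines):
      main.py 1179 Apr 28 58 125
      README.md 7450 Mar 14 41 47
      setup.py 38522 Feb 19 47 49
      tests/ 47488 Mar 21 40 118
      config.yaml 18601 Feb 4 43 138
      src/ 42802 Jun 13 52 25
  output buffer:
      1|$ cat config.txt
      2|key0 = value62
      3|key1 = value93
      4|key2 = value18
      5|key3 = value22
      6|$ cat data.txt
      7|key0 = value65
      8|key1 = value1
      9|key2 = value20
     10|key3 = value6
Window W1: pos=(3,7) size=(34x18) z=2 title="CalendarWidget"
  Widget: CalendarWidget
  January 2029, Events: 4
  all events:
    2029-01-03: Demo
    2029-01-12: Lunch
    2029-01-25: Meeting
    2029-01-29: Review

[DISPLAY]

          ┏━━━━━━━━━━━━━━━━━━┓    
          ┃ Terminal         ┃    
          ┠──────────────────┨    
          ┃$ cat config.txt  ┃    
          ┃key0 = value62    ┃    
          ┃key1 = value93    ┃    
          ┃key2 = value18    ┃    
━━━━━━━━━━━━━━━━━━━━━━━━━┓   ┃    
arWidget                 ┃   ┃    
─────────────────────────┨   ┃    
   January 2029          ┃   ┃    
e Th Fr Sa Su            ┃━━━┛    
3*  4  5  6  7           ┃        
0 11 12* 13 14           ┃        
7 18 19 20 21            ┃        
4 25* 26 27 28           ┃        
31                       ┃        


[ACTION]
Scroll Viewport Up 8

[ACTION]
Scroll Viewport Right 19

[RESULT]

━━━━━━━━━━━━━━━━┓                 
erminal         ┃                 
────────────────┨                 
cat config.txt  ┃                 
y0 = value62    ┃                 
y1 = value93    ┃                 
y2 = value18    ┃                 
━━━━━━━━━━━━┓   ┃                 
            ┃   ┃                 
────────────┨   ┃                 
29          ┃   ┃                 
            ┃━━━┛                 
7           ┃                     
4           ┃                     
            ┃                     
8           ┃                     
            ┃                     


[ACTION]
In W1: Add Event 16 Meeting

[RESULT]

━━━━━━━━━━━━━━━━┓                 
erminal         ┃                 
────────────────┨                 
cat config.txt  ┃                 
y0 = value62    ┃                 
y1 = value93    ┃                 
y2 = value18    ┃                 
━━━━━━━━━━━━┓   ┃                 
            ┃   ┃                 
────────────┨   ┃                 
29          ┃   ┃                 
            ┃━━━┛                 
7           ┃                     
4           ┃                     
1           ┃                     
8           ┃                     
            ┃                     


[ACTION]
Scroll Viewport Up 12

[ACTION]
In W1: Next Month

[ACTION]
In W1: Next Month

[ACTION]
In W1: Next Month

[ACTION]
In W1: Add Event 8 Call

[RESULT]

━━━━━━━━━━━━━━━━┓                 
erminal         ┃                 
────────────────┨                 
cat config.txt  ┃                 
y0 = value62    ┃                 
y1 = value93    ┃                 
y2 = value18    ┃                 
━━━━━━━━━━━━┓   ┃                 
            ┃   ┃                 
────────────┨   ┃                 
9           ┃   ┃                 
            ┃━━━┛                 
            ┃                     
*           ┃                     
            ┃                     
            ┃                     
            ┃                     


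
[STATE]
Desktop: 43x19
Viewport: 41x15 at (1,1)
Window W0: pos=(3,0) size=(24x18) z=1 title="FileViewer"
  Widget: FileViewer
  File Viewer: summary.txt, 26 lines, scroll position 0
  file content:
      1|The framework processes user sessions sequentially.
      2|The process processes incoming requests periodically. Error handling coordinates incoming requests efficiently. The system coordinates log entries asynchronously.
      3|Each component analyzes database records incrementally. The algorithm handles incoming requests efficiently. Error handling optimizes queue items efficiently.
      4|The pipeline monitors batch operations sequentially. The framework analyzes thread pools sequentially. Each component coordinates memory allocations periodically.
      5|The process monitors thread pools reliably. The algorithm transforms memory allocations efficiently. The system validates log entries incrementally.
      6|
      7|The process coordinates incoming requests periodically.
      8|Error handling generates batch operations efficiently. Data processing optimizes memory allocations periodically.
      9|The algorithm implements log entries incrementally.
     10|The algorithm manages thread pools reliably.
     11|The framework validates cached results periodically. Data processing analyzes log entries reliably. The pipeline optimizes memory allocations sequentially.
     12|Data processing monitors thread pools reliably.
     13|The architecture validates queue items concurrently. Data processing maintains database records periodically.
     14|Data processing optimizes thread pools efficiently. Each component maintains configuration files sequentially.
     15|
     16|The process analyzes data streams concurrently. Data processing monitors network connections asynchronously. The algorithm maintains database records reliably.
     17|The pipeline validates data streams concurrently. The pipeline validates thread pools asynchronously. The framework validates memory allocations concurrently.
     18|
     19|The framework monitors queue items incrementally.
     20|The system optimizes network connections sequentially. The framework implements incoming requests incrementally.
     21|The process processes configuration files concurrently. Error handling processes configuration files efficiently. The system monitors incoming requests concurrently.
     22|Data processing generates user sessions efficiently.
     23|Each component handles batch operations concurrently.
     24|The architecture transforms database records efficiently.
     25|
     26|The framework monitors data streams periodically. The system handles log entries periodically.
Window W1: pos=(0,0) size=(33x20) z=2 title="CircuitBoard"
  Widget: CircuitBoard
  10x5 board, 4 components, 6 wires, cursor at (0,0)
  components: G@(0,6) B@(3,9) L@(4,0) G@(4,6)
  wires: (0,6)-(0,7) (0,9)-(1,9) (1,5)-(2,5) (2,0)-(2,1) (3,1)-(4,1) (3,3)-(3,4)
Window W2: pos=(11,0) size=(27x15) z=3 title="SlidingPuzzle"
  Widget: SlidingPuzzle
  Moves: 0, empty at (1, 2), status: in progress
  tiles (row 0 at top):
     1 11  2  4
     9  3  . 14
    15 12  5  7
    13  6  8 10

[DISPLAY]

 CircuitBo┃ SlidingPuzzle           ┃    
──────────┠─────────────────────────┨    
   0 1 2 3┃┌────┬────┬────┬────┐    ┃    
0  [.]    ┃│  1 │ 11 │  2 │  4 │    ┃    
          ┃├────┼────┼────┼────┤    ┃    
1         ┃│  9 │  3 │    │ 14 │    ┃    
          ┃├────┼────┼────┼────┤    ┃    
2   · ─ · ┃│ 15 │ 12 │  5 │  7 │    ┃    
          ┃├────┼────┼────┼────┤    ┃    
3       · ┃│ 13 │  6 │  8 │ 10 │    ┃    
        │ ┃└────┴────┴────┴────┘    ┃    
4   L   · ┃Moves: 0                 ┃    
Cursor: (0┃                         ┃    
          ┗━━━━━━━━━━━━━━━━━━━━━━━━━┛    
                               ┃         


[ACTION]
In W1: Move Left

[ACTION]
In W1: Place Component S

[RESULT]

 CircuitBo┃ SlidingPuzzle           ┃    
──────────┠─────────────────────────┨    
   0 1 2 3┃┌────┬────┬────┬────┐    ┃    
0  [S]    ┃│  1 │ 11 │  2 │  4 │    ┃    
          ┃├────┼────┼────┼────┤    ┃    
1         ┃│  9 │  3 │    │ 14 │    ┃    
          ┃├────┼────┼────┼────┤    ┃    
2   · ─ · ┃│ 15 │ 12 │  5 │  7 │    ┃    
          ┃├────┼────┼────┼────┤    ┃    
3       · ┃│ 13 │  6 │  8 │ 10 │    ┃    
        │ ┃└────┴────┴────┴────┘    ┃    
4   L   · ┃Moves: 0                 ┃    
Cursor: (0┃                         ┃    
          ┗━━━━━━━━━━━━━━━━━━━━━━━━━┛    
                               ┃         


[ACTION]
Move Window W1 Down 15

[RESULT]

──────────┃ SlidingPuzzle           ┃    
   0 1 2 3┠─────────────────────────┨    
0  [S]    ┃┌────┬────┬────┬────┐    ┃    
          ┃│  1 │ 11 │  2 │  4 │    ┃    
1         ┃├────┼────┼────┼────┤    ┃    
          ┃│  9 │  3 │    │ 14 │    ┃    
2   · ─ · ┃├────┼────┼────┼────┤    ┃    
          ┃│ 15 │ 12 │  5 │  7 │    ┃    
3       · ┃├────┼────┼────┼────┤    ┃    
        │ ┃│ 13 │  6 │  8 │ 10 │    ┃    
4   L   · ┃└────┴────┴────┴────┘    ┃    
Cursor: (0┃Moves: 0                 ┃    
          ┃                         ┃    
          ┗━━━━━━━━━━━━━━━━━━━━━━━━━┛    
                               ┃         


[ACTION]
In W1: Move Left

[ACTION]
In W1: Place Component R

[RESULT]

──────────┃ SlidingPuzzle           ┃    
   0 1 2 3┠─────────────────────────┨    
0  [R]    ┃┌────┬────┬────┬────┐    ┃    
          ┃│  1 │ 11 │  2 │  4 │    ┃    
1         ┃├────┼────┼────┼────┤    ┃    
          ┃│  9 │  3 │    │ 14 │    ┃    
2   · ─ · ┃├────┼────┼────┼────┤    ┃    
          ┃│ 15 │ 12 │  5 │  7 │    ┃    
3       · ┃├────┼────┼────┼────┤    ┃    
        │ ┃│ 13 │  6 │  8 │ 10 │    ┃    
4   L   · ┃└────┴────┴────┴────┘    ┃    
Cursor: (0┃Moves: 0                 ┃    
          ┃                         ┃    
          ┗━━━━━━━━━━━━━━━━━━━━━━━━━┛    
                               ┃         


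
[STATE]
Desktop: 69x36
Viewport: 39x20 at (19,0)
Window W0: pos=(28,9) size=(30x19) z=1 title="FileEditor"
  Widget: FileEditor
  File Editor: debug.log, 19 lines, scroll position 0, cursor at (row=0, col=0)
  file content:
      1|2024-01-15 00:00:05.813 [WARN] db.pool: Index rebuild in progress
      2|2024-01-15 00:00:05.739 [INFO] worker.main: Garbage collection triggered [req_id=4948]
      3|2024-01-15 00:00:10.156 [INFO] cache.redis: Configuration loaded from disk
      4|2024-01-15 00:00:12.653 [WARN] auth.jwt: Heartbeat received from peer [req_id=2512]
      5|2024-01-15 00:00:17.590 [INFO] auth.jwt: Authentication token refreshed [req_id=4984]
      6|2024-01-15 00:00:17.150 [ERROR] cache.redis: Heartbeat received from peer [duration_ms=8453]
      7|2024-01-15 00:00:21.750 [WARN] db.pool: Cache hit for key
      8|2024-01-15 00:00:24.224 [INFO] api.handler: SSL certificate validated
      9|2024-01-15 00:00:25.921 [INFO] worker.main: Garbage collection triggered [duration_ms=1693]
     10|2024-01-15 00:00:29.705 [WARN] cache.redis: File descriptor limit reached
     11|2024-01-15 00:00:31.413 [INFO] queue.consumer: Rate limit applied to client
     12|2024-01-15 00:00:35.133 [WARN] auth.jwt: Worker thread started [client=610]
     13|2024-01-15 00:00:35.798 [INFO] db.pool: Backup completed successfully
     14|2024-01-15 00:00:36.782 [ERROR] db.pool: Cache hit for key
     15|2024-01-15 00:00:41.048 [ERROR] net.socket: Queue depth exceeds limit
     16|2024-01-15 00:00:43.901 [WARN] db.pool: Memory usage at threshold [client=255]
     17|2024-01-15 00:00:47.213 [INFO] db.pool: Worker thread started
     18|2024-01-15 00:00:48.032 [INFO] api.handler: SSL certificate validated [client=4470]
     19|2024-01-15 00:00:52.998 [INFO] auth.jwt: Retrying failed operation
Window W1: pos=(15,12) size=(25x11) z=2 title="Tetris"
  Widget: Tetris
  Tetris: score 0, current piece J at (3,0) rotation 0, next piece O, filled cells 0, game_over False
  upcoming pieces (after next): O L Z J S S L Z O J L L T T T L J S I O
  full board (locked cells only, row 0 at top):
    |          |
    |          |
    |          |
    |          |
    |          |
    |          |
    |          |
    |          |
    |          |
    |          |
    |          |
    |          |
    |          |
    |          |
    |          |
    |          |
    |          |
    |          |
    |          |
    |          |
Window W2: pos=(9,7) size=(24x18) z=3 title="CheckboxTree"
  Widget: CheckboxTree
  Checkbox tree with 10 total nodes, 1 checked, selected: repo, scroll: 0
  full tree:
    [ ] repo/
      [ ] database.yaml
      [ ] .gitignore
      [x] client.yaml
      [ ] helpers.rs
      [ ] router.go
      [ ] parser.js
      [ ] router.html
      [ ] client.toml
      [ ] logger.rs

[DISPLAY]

                                       
                                       
                                       
                                       
                                       
                                       
                                       
━━━━━━━━━━━━━┓                         
Tree         ┃                         
─────────────┨━━━━━━━━━━━━━━━━━━━━━━━━┓
/            ┃eEditor                 ┃
tabase.yaml  ┃────────────────────────┨
itignore     ┃━━━━━━┓00:00:05.813 [WA▲┃
ient.yaml    ┃      ┃00:00:05.739 [IN█┃
lpers.rs     ┃──────┨00:00:10.156 [IN░┃
uter.go      ┃      ┃00:00:12.653 [WA░┃
rser.js      ┃      ┃00:00:17.590 [IN░┃
uter.html    ┃      ┃00:00:17.150 [ER░┃
ient.toml    ┃      ┃00:00:21.750 [WA░┃
gger.rs      ┃      ┃00:00:24.224 [IN░┃


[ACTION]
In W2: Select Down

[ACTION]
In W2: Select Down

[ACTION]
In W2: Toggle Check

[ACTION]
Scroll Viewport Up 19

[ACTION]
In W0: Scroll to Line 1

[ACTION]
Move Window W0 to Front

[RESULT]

                                       
                                       
                                       
                                       
                                       
                                       
                                       
━━━━━━━━━━━━━┓                         
Tree         ┃                         
─────────┏━━━━━━━━━━━━━━━━━━━━━━━━━━━━┓
/        ┃ FileEditor                 ┃
tabase.ya┠────────────────────────────┨
itignore ┃█024-01-15 00:00:05.813 [WA▲┃
ient.yaml┃2024-01-15 00:00:05.739 [IN█┃
lpers.rs ┃2024-01-15 00:00:10.156 [IN░┃
uter.go  ┃2024-01-15 00:00:12.653 [WA░┃
rser.js  ┃2024-01-15 00:00:17.590 [IN░┃
uter.html┃2024-01-15 00:00:17.150 [ER░┃
ient.toml┃2024-01-15 00:00:21.750 [WA░┃
gger.rs  ┃2024-01-15 00:00:24.224 [IN░┃


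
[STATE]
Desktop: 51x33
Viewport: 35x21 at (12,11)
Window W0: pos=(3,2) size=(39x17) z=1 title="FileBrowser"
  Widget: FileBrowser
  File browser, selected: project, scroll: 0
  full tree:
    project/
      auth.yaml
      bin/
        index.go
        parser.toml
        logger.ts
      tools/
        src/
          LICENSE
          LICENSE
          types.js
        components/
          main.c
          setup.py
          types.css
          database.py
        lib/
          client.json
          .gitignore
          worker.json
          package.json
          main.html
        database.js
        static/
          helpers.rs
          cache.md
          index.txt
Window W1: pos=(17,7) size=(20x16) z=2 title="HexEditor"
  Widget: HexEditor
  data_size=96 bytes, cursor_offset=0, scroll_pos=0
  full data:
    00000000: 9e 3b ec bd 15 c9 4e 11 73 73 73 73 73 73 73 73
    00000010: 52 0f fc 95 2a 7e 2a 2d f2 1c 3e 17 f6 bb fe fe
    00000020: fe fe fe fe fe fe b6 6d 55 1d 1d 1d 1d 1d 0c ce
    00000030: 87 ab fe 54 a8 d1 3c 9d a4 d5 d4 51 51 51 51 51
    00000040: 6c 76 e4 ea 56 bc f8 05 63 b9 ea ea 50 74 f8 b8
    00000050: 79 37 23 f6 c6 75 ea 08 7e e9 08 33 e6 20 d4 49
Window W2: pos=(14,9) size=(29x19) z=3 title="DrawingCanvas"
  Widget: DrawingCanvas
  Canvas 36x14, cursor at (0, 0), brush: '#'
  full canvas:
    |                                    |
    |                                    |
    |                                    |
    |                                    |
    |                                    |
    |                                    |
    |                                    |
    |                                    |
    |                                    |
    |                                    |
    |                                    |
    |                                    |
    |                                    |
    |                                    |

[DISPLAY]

  ┠───────────────────────────┨    
  ┃+                          ┃    
  ┃                           ┃    
  ┃                           ┃    
  ┃                           ┃    
  ┃                           ┃    
  ┃                           ┃    
━━┃                           ┃    
  ┃                           ┃    
  ┃                           ┃    
  ┃                           ┃    
  ┃                           ┃    
  ┃                           ┃    
  ┃                           ┃    
  ┃                           ┃    
  ┃                           ┃    
  ┗━━━━━━━━━━━━━━━━━━━━━━━━━━━┛    
                                   
                                   
                                   
                                   


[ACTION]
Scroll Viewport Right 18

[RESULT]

──────────────────────────┨        
                          ┃        
                          ┃        
                          ┃        
                          ┃        
                          ┃        
                          ┃        
                          ┃        
                          ┃        
                          ┃        
                          ┃        
                          ┃        
                          ┃        
                          ┃        
                          ┃        
                          ┃        
━━━━━━━━━━━━━━━━━━━━━━━━━━┛        
                                   
                                   
                                   
                                   


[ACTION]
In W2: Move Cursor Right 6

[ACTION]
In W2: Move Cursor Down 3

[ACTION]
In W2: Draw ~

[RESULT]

──────────────────────────┨        
                          ┃        
                          ┃        
                          ┃        
     ~                    ┃        
                          ┃        
                          ┃        
                          ┃        
                          ┃        
                          ┃        
                          ┃        
                          ┃        
                          ┃        
                          ┃        
                          ┃        
                          ┃        
━━━━━━━━━━━━━━━━━━━━━━━━━━┛        
                                   
                                   
                                   
                                   


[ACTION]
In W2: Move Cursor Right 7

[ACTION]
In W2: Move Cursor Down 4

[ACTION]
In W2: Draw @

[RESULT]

──────────────────────────┨        
                          ┃        
                          ┃        
                          ┃        
     ~                    ┃        
                          ┃        
                          ┃        
                          ┃        
            @             ┃        
                          ┃        
                          ┃        
                          ┃        
                          ┃        
                          ┃        
                          ┃        
                          ┃        
━━━━━━━━━━━━━━━━━━━━━━━━━━┛        
                                   
                                   
                                   
                                   


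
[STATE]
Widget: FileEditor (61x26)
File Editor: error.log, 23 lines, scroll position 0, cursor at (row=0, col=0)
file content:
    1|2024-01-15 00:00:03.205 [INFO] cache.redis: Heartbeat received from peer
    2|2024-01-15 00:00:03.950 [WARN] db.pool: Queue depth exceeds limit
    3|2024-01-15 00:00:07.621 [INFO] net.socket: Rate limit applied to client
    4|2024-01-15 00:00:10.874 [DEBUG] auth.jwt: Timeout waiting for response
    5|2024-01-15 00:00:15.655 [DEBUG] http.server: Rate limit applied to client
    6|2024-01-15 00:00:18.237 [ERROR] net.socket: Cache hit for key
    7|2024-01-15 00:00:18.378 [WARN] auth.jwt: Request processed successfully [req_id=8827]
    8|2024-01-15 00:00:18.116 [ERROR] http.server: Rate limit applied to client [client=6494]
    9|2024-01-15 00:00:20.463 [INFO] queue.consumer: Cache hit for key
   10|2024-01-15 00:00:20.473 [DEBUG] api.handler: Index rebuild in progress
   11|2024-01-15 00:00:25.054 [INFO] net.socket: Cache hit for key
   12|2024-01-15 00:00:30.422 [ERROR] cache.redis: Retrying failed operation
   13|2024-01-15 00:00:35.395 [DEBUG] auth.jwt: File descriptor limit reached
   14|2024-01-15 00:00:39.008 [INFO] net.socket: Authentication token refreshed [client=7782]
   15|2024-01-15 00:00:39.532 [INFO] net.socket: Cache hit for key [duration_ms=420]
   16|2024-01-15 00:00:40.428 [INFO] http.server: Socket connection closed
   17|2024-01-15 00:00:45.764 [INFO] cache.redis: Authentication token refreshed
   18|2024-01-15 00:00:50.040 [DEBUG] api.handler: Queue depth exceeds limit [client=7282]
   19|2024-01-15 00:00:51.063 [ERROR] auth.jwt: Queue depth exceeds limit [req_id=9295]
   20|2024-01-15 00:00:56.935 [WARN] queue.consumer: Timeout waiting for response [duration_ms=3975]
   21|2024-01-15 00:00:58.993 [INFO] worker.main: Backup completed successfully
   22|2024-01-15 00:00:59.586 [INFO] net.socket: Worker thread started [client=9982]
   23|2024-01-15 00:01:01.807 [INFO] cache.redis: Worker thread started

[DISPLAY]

█024-01-15 00:00:03.205 [INFO] cache.redis: Heartbeat receiv▲
2024-01-15 00:00:03.950 [WARN] db.pool: Queue depth exceeds █
2024-01-15 00:00:07.621 [INFO] net.socket: Rate limit applie░
2024-01-15 00:00:10.874 [DEBUG] auth.jwt: Timeout waiting fo░
2024-01-15 00:00:15.655 [DEBUG] http.server: Rate limit appl░
2024-01-15 00:00:18.237 [ERROR] net.socket: Cache hit for ke░
2024-01-15 00:00:18.378 [WARN] auth.jwt: Request processed s░
2024-01-15 00:00:18.116 [ERROR] http.server: Rate limit appl░
2024-01-15 00:00:20.463 [INFO] queue.consumer: Cache hit for░
2024-01-15 00:00:20.473 [DEBUG] api.handler: Index rebuild i░
2024-01-15 00:00:25.054 [INFO] net.socket: Cache hit for key░
2024-01-15 00:00:30.422 [ERROR] cache.redis: Retrying failed░
2024-01-15 00:00:35.395 [DEBUG] auth.jwt: File descriptor li░
2024-01-15 00:00:39.008 [INFO] net.socket: Authentication to░
2024-01-15 00:00:39.532 [INFO] net.socket: Cache hit for key░
2024-01-15 00:00:40.428 [INFO] http.server: Socket connectio░
2024-01-15 00:00:45.764 [INFO] cache.redis: Authentication t░
2024-01-15 00:00:50.040 [DEBUG] api.handler: Queue depth exc░
2024-01-15 00:00:51.063 [ERROR] auth.jwt: Queue depth exceed░
2024-01-15 00:00:56.935 [WARN] queue.consumer: Timeout waiti░
2024-01-15 00:00:58.993 [INFO] worker.main: Backup completed░
2024-01-15 00:00:59.586 [INFO] net.socket: Worker thread sta░
2024-01-15 00:01:01.807 [INFO] cache.redis: Worker thread st░
                                                            ░
                                                            ░
                                                            ▼


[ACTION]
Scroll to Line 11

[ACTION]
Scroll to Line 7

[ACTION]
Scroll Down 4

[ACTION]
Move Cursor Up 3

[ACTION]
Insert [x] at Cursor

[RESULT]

x█024-01-15 00:00:03.205 [INFO] cache.redis: Heartbeat recei▲
2024-01-15 00:00:03.950 [WARN] db.pool: Queue depth exceeds █
2024-01-15 00:00:07.621 [INFO] net.socket: Rate limit applie░
2024-01-15 00:00:10.874 [DEBUG] auth.jwt: Timeout waiting fo░
2024-01-15 00:00:15.655 [DEBUG] http.server: Rate limit appl░
2024-01-15 00:00:18.237 [ERROR] net.socket: Cache hit for ke░
2024-01-15 00:00:18.378 [WARN] auth.jwt: Request processed s░
2024-01-15 00:00:18.116 [ERROR] http.server: Rate limit appl░
2024-01-15 00:00:20.463 [INFO] queue.consumer: Cache hit for░
2024-01-15 00:00:20.473 [DEBUG] api.handler: Index rebuild i░
2024-01-15 00:00:25.054 [INFO] net.socket: Cache hit for key░
2024-01-15 00:00:30.422 [ERROR] cache.redis: Retrying failed░
2024-01-15 00:00:35.395 [DEBUG] auth.jwt: File descriptor li░
2024-01-15 00:00:39.008 [INFO] net.socket: Authentication to░
2024-01-15 00:00:39.532 [INFO] net.socket: Cache hit for key░
2024-01-15 00:00:40.428 [INFO] http.server: Socket connectio░
2024-01-15 00:00:45.764 [INFO] cache.redis: Authentication t░
2024-01-15 00:00:50.040 [DEBUG] api.handler: Queue depth exc░
2024-01-15 00:00:51.063 [ERROR] auth.jwt: Queue depth exceed░
2024-01-15 00:00:56.935 [WARN] queue.consumer: Timeout waiti░
2024-01-15 00:00:58.993 [INFO] worker.main: Backup completed░
2024-01-15 00:00:59.586 [INFO] net.socket: Worker thread sta░
2024-01-15 00:01:01.807 [INFO] cache.redis: Worker thread st░
                                                            ░
                                                            ░
                                                            ▼


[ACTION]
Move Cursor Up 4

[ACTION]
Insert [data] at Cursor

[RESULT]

xdata█024-01-15 00:00:03.205 [INFO] cache.redis: Heartbeat r▲
2024-01-15 00:00:03.950 [WARN] db.pool: Queue depth exceeds █
2024-01-15 00:00:07.621 [INFO] net.socket: Rate limit applie░
2024-01-15 00:00:10.874 [DEBUG] auth.jwt: Timeout waiting fo░
2024-01-15 00:00:15.655 [DEBUG] http.server: Rate limit appl░
2024-01-15 00:00:18.237 [ERROR] net.socket: Cache hit for ke░
2024-01-15 00:00:18.378 [WARN] auth.jwt: Request processed s░
2024-01-15 00:00:18.116 [ERROR] http.server: Rate limit appl░
2024-01-15 00:00:20.463 [INFO] queue.consumer: Cache hit for░
2024-01-15 00:00:20.473 [DEBUG] api.handler: Index rebuild i░
2024-01-15 00:00:25.054 [INFO] net.socket: Cache hit for key░
2024-01-15 00:00:30.422 [ERROR] cache.redis: Retrying failed░
2024-01-15 00:00:35.395 [DEBUG] auth.jwt: File descriptor li░
2024-01-15 00:00:39.008 [INFO] net.socket: Authentication to░
2024-01-15 00:00:39.532 [INFO] net.socket: Cache hit for key░
2024-01-15 00:00:40.428 [INFO] http.server: Socket connectio░
2024-01-15 00:00:45.764 [INFO] cache.redis: Authentication t░
2024-01-15 00:00:50.040 [DEBUG] api.handler: Queue depth exc░
2024-01-15 00:00:51.063 [ERROR] auth.jwt: Queue depth exceed░
2024-01-15 00:00:56.935 [WARN] queue.consumer: Timeout waiti░
2024-01-15 00:00:58.993 [INFO] worker.main: Backup completed░
2024-01-15 00:00:59.586 [INFO] net.socket: Worker thread sta░
2024-01-15 00:01:01.807 [INFO] cache.redis: Worker thread st░
                                                            ░
                                                            ░
                                                            ▼


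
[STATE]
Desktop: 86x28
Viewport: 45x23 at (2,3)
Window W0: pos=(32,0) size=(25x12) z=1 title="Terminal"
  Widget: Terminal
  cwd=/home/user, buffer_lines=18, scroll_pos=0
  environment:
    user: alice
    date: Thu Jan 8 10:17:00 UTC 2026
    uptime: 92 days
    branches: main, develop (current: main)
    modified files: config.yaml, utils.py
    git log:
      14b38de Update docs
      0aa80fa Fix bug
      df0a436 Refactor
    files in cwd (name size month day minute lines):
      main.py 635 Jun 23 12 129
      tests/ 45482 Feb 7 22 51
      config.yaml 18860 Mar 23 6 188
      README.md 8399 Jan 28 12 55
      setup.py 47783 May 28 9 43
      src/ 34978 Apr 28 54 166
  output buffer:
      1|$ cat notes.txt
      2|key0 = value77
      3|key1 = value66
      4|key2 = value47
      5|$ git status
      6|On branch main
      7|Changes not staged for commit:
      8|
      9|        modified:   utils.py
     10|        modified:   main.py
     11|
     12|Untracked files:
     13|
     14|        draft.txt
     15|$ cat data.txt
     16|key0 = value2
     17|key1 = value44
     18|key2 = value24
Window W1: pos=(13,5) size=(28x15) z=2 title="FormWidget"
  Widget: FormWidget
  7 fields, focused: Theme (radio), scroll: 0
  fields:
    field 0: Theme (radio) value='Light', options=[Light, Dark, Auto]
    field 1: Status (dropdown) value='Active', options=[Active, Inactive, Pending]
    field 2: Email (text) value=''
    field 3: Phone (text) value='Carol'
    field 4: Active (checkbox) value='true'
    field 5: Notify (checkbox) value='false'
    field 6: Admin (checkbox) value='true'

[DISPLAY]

                              ┃$ cat notes.tx
                              ┃key0 = value77
           ┏━━━━━━━━━━━━━━━━━━━━━━━━━━┓alue66
           ┃ FormWidget               ┃alue47
           ┠──────────────────────────┨atus  
           ┃> Theme:      (●) Light  (┃h main
           ┃  Status:     [Active   ▼]┃not st
           ┃  Email:      [          ]┃      
           ┃  Phone:      [Carol     ]┃━━━━━━
           ┃  Active:     [x]         ┃      
           ┃  Notify:     [ ]         ┃      
           ┃  Admin:      [x]         ┃      
           ┃                          ┃      
           ┃                          ┃      
           ┃                          ┃      
           ┃                          ┃      
           ┗━━━━━━━━━━━━━━━━━━━━━━━━━━┛      
                                             
                                             
                                             
                                             
                                             
                                             


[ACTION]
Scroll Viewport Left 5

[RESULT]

                                ┃$ cat notes.
                                ┃key0 = value
             ┏━━━━━━━━━━━━━━━━━━━━━━━━━━┓alue
             ┃ FormWidget               ┃alue
             ┠──────────────────────────┨atus
             ┃> Theme:      (●) Light  (┃h ma
             ┃  Status:     [Active   ▼]┃not 
             ┃  Email:      [          ]┃    
             ┃  Phone:      [Carol     ]┃━━━━
             ┃  Active:     [x]         ┃    
             ┃  Notify:     [ ]         ┃    
             ┃  Admin:      [x]         ┃    
             ┃                          ┃    
             ┃                          ┃    
             ┃                          ┃    
             ┃                          ┃    
             ┗━━━━━━━━━━━━━━━━━━━━━━━━━━┛    
                                             
                                             
                                             
                                             
                                             
                                             


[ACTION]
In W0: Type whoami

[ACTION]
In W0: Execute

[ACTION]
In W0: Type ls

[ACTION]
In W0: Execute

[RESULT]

                                ┃key0 = value
                                ┃key1 = value
             ┏━━━━━━━━━━━━━━━━━━━━━━━━━━┓alue
             ┃ FormWidget               ┃    
             ┠──────────────────────────┨    
             ┃> Theme:      (●) Light  (┃    
             ┃  Status:     [Active   ▼]┃ tes
             ┃  Email:      [          ]┃    
             ┃  Phone:      [Carol     ]┃━━━━
             ┃  Active:     [x]         ┃    
             ┃  Notify:     [ ]         ┃    
             ┃  Admin:      [x]         ┃    
             ┃                          ┃    
             ┃                          ┃    
             ┃                          ┃    
             ┃                          ┃    
             ┗━━━━━━━━━━━━━━━━━━━━━━━━━━┛    
                                             
                                             
                                             
                                             
                                             
                                             
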